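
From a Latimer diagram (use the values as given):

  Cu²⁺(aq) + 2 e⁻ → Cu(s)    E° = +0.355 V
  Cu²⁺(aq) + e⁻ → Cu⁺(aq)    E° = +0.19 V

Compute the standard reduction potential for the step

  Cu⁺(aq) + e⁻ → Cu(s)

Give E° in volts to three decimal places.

Sequential free energies add, so n₃E°₃ = n₁E°₁ + n₂E°₂.
With n₃ = 2, and the known step contributing 1×(+0.19) V, the unknown satisfies 1·E° = 2×(+0.355) − 1×(+0.19) = +0.520.
E° = +0.520 / 1 = +0.520 V.

+0.520 V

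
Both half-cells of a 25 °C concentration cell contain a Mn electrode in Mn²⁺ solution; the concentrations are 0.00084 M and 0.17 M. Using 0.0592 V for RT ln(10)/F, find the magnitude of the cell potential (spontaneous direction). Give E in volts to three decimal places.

+0.068 V

For a concentration cell E°cell = 0. The 0.17 M side is the cathode (reduction is favoured where [Mn²⁺] is higher).
With n = 2, E = −(0.0592/2) log([Mn²⁺]ₐₙ/[Mn²⁺]꜀ₐₜ) = −(0.0592/2) log(0.00084/0.17) = −(0.0592/2)(-2.306) = +0.068 V.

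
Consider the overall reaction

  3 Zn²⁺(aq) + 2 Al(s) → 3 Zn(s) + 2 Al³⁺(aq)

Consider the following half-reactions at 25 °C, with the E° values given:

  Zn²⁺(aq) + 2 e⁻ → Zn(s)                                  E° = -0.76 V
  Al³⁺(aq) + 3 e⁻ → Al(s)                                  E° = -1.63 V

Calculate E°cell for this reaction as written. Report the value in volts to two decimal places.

+0.87 V

The Zn²⁺/Zn couple has the higher reduction potential, so it is the cathode; Al³⁺/Al is oxidised at the anode.
E°cell = E°(cathode) − E°(anode) = (-0.76) − (-1.63) = +0.87 V.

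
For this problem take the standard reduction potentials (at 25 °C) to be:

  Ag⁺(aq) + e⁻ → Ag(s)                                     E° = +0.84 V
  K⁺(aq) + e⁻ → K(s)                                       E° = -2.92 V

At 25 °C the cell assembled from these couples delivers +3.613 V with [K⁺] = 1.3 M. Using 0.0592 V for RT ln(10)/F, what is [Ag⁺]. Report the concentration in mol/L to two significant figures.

0.0043 M

Ag⁺/Ag is the cathode, K⁺/K the anode: E°cell = +3.76 V, n = 1.
Overall reaction: Ag⁺(aq) + K(s) → Ag(s) + K⁺(aq); Q = [K⁺]^1/[Ag⁺]^1.
From E = E° − (0.0592/n) log Q: log Q = (E° − E)·n/0.0592 = (+3.76 − (+3.613))·1/0.0592 = 2.4831.
So 1·log[Ag⁺] = 1·log(1.3) − log Q = 0.1139 − (2.4831) = -2.3692; [Ag⁺] = 10^(-2.3692) ≈ 0.0043 M.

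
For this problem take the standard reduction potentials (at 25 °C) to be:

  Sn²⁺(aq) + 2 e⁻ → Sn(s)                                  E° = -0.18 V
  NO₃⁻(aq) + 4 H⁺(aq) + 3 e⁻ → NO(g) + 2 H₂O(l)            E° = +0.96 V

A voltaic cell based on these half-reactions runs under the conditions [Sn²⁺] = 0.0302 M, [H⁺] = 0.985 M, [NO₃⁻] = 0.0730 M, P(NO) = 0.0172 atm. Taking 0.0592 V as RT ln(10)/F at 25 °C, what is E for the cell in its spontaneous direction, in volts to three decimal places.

+1.197 V

NO₃⁻/NO is the cathode (higher E°), Sn²⁺/Sn the anode: E°cell = +0.96 − (-0.18) = +1.14 V, n = 6.
Overall: 2 NO₃⁻(aq) + 8 H⁺(aq) + 3 Sn(s) → 2 NO(g) + 4 H₂O(l) + 3 Sn²⁺(aq)
Q = P(NO)^2·[Sn²⁺]^3 / ([NO₃⁻]^2·[H⁺]^8); log Q = -5.763.
E = E° − (0.0592/n) log Q = +1.14 − (0.0592/6)(-5.763) = +1.197 V.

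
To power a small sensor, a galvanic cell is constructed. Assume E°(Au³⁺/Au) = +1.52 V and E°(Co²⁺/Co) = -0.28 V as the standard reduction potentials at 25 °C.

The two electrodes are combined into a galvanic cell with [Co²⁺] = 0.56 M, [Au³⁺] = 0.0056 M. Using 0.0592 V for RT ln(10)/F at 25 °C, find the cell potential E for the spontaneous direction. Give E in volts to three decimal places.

Au³⁺/Au is the cathode (higher E°), Co²⁺/Co the anode: E°cell = +1.52 − (-0.28) = +1.80 V, n = 6.
Overall: 2 Au³⁺(aq) + 3 Co(s) → 2 Au(s) + 3 Co²⁺(aq)
Q = [Co²⁺]^3 / ([Au³⁺]^2); log Q = 3.748.
E = E° − (0.0592/n) log Q = +1.80 − (0.0592/6)(3.748) = +1.763 V.

+1.763 V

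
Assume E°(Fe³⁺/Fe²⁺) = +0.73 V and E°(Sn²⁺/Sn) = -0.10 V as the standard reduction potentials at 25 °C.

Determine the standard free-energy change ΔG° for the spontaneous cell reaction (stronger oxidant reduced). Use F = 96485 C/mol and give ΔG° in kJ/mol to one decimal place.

Fe³⁺/Fe²⁺ (E° = +0.73 V) is the cathode; Sn²⁺/Sn (E° = -0.10 V) is the anode, so E°cell = +0.83 V.
Balancing electrons gives n = 2 (lcm of 1 and 2).
ΔG° = −nFE° = −(2)(96485)(+0.83) = -160,165 J = -160.2 kJ/mol.

-160.2 kJ/mol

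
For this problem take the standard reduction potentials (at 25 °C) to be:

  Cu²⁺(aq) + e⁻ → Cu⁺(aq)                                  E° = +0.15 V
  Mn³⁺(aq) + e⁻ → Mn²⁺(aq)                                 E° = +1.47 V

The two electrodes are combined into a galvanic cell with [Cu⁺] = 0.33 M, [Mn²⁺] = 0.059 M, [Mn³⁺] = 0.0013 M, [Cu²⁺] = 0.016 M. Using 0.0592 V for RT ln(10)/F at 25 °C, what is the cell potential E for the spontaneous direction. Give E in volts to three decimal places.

Mn³⁺/Mn²⁺ is the cathode (higher E°), Cu²⁺/Cu⁺ the anode: E°cell = +1.47 − (+0.15) = +1.32 V, n = 1.
Overall: Mn³⁺(aq) + Cu⁺(aq) → Mn²⁺(aq) + Cu²⁺(aq)
Q = [Mn²⁺]·[Cu²⁺] / ([Mn³⁺]·[Cu⁺]); log Q = 0.343.
E = E° − (0.0592/n) log Q = +1.32 − (0.0592/1)(0.343) = +1.300 V.

+1.300 V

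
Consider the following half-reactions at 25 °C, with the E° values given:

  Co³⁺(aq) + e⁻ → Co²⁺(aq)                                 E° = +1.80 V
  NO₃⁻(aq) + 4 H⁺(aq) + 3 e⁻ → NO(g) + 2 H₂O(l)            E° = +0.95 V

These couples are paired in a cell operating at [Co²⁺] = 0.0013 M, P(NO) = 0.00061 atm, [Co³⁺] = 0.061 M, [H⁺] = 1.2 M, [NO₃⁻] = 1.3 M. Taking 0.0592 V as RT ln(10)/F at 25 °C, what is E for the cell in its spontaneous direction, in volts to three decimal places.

+0.877 V

Co³⁺/Co²⁺ is the cathode (higher E°), NO₃⁻/NO the anode: E°cell = +1.80 − (+0.95) = +0.85 V, n = 3.
Overall: 3 Co³⁺(aq) + NO(g) + 2 H₂O(l) → 3 Co²⁺(aq) + NO₃⁻(aq) + 4 H⁺(aq)
Q = [Co²⁺]^3·[NO₃⁻]·[H⁺]^4 / ([Co³⁺]^3·P(NO)); log Q = -1.369.
E = E° − (0.0592/n) log Q = +0.85 − (0.0592/3)(-1.369) = +0.877 V.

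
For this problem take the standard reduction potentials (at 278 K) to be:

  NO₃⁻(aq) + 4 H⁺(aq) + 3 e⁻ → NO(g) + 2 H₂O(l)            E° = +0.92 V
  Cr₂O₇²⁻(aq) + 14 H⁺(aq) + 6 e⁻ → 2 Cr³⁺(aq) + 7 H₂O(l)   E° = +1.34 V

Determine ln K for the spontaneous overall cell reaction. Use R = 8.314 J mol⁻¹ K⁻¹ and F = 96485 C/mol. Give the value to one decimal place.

105.2

Cathode: Cr₂O₇²⁻/Cr³⁺; anode: NO₃⁻/NO. E°cell = (+1.34) − (+0.92) = +0.42 V, with n = 6.
ΔG° = −nFE° = −RT ln K, so ln K = nFE°/(RT) = (6)(96485)(+0.42) / ((8.314)(278)) = 105.198.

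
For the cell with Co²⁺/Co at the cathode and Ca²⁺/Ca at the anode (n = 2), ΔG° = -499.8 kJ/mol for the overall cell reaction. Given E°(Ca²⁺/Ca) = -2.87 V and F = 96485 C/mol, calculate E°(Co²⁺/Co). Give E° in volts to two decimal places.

-0.28 V

E°cell = −ΔG°/(nF) = −(-499.8×10³)/((2)(96485)) = +2.590 V.
Since Co²⁺/Co is the cathode and Ca²⁺/Ca the anode, E°cell = E°(Co²⁺/Co) − E°(Ca²⁺/Ca).
So E°(Co²⁺/Co) = E°cell + E°(Ca²⁺/Ca) = +2.590 + (-2.87) = -0.28 V.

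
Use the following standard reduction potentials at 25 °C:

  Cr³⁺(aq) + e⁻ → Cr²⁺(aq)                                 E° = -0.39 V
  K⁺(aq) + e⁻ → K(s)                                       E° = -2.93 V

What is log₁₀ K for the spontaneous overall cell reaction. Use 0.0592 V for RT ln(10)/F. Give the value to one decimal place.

Cathode: Cr³⁺/Cr²⁺; anode: K⁺/K. E°cell = +2.54 V, n = 1.
log K = nE°cell / 0.0592 = (1)(+2.54) / 0.0592 = 42.9.

42.9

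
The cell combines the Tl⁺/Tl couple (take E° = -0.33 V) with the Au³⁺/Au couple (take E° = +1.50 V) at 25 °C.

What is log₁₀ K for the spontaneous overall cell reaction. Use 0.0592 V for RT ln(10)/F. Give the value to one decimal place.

Cathode: Au³⁺/Au; anode: Tl⁺/Tl. E°cell = +1.83 V, n = 3.
log K = nE°cell / 0.0592 = (3)(+1.83) / 0.0592 = 92.7.

92.7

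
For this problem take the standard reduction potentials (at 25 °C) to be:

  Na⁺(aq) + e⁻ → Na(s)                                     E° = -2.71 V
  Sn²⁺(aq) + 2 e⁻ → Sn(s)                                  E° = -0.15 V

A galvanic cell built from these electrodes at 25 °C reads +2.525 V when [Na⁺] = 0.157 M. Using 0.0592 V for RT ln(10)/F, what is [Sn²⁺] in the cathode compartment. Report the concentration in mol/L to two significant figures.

0.0016 M

Sn²⁺/Sn is the cathode, Na⁺/Na the anode: E°cell = +2.56 V, n = 2.
Overall reaction: Sn²⁺(aq) + 2 Na(s) → Sn(s) + 2 Na⁺(aq); Q = [Na⁺]^2/[Sn²⁺]^1.
From E = E° − (0.0592/n) log Q: log Q = (E° − E)·n/0.0592 = (+2.56 − (+2.525))·2/0.0592 = 1.1824.
So 1·log[Sn²⁺] = 2·log(0.157) − log Q = -1.6082 − (1.1824) = -2.7906; [Sn²⁺] = 10^(-2.7906) ≈ 0.0016 M.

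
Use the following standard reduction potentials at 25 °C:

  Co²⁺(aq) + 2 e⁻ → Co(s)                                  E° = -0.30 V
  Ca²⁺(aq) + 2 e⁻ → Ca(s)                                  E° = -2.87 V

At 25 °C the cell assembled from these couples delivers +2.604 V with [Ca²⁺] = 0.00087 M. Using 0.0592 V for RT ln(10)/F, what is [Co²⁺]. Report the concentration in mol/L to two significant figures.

0.012 M

Co²⁺/Co is the cathode, Ca²⁺/Ca the anode: E°cell = +2.57 V, n = 2.
Overall reaction: Co²⁺(aq) + Ca(s) → Co(s) + Ca²⁺(aq); Q = [Ca²⁺]^1/[Co²⁺]^1.
From E = E° − (0.0592/n) log Q: log Q = (E° − E)·n/0.0592 = (+2.57 − (+2.604))·2/0.0592 = -1.1486.
So 1·log[Co²⁺] = 1·log(0.00087) − log Q = -3.0605 − (-1.1486) = -1.9119; [Co²⁺] = 10^(-1.9119) ≈ 0.012 M.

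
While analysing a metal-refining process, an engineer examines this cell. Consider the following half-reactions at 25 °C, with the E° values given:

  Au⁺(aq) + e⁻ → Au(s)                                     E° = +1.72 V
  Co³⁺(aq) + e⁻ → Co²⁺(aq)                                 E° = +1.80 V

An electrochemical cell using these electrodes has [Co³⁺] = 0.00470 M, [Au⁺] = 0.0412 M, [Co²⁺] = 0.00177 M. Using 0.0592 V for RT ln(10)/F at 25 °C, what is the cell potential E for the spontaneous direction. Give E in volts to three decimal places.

Co³⁺/Co²⁺ is the cathode (higher E°), Au⁺/Au the anode: E°cell = +1.80 − (+1.72) = +0.08 V, n = 1.
Overall: Co³⁺(aq) + Au(s) → Co²⁺(aq) + Au⁺(aq)
Q = [Co²⁺]·[Au⁺] / ([Co³⁺]); log Q = -1.809.
E = E° − (0.0592/n) log Q = +0.08 − (0.0592/1)(-1.809) = +0.187 V.

+0.187 V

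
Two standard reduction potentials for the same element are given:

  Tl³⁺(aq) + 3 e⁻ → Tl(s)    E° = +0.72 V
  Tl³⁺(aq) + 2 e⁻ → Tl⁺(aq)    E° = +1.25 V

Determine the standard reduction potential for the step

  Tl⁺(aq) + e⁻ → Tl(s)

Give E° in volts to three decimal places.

-0.340 V

Sequential free energies add, so n₃E°₃ = n₁E°₁ + n₂E°₂.
With n₃ = 3, and the known step contributing 2×(+1.25) V, the unknown satisfies 1·E° = 3×(+0.72) − 2×(+1.25) = -0.340.
E° = -0.340 / 1 = -0.340 V.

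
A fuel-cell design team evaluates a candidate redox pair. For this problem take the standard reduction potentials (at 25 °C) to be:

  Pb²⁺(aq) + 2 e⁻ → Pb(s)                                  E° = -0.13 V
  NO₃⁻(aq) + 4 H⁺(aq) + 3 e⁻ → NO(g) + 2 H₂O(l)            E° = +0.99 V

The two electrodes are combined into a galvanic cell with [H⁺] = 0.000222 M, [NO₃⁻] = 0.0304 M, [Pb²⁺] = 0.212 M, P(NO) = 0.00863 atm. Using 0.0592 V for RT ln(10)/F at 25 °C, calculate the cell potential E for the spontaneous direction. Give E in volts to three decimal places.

NO₃⁻/NO is the cathode (higher E°), Pb²⁺/Pb the anode: E°cell = +0.99 − (-0.13) = +1.12 V, n = 6.
Overall: 2 NO₃⁻(aq) + 8 H⁺(aq) + 3 Pb(s) → 2 NO(g) + 4 H₂O(l) + 3 Pb²⁺(aq)
Q = P(NO)^2·[Pb²⁺]^3 / ([NO₃⁻]^2·[H⁺]^8); log Q = 26.114.
E = E° − (0.0592/n) log Q = +1.12 − (0.0592/6)(26.114) = +0.862 V.

+0.862 V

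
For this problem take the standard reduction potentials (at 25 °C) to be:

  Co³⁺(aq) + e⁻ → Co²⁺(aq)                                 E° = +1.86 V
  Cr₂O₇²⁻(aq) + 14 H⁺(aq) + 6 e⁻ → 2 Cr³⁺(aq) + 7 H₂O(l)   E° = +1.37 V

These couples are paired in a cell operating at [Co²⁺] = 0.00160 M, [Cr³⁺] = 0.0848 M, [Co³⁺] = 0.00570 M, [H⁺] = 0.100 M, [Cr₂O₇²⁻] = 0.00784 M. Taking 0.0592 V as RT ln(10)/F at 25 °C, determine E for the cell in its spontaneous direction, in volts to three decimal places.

Co³⁺/Co²⁺ is the cathode (higher E°), Cr₂O₇²⁻/Cr³⁺ the anode: E°cell = +1.86 − (+1.37) = +0.49 V, n = 6.
Overall: 6 Co³⁺(aq) + 2 Cr³⁺(aq) + 7 H₂O(l) → 6 Co²⁺(aq) + Cr₂O₇²⁻(aq) + 14 H⁺(aq)
Q = [Co²⁺]^6·[Cr₂O₇²⁻]·[H⁺]^14 / ([Co³⁺]^6·[Cr³⁺]^2); log Q = -17.273.
E = E° − (0.0592/n) log Q = +0.49 − (0.0592/6)(-17.273) = +0.660 V.

+0.660 V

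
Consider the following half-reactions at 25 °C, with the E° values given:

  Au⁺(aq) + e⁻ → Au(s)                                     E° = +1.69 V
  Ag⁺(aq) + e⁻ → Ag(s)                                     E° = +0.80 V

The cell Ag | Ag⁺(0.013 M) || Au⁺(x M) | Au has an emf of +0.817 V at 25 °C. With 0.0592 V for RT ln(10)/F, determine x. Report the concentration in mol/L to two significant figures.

Au⁺/Au is the cathode, Ag⁺/Ag the anode: E°cell = +0.89 V, n = 1.
Overall reaction: Au⁺(aq) + Ag(s) → Au(s) + Ag⁺(aq); Q = [Ag⁺]^1/[Au⁺]^1.
From E = E° − (0.0592/n) log Q: log Q = (E° − E)·n/0.0592 = (+0.89 − (+0.817))·1/0.0592 = 1.2331.
So 1·log[Au⁺] = 1·log(0.013) − log Q = -1.8861 − (1.2331) = -3.1192; [Au⁺] = 10^(-3.1192) ≈ 0.00076 M.

0.00076 M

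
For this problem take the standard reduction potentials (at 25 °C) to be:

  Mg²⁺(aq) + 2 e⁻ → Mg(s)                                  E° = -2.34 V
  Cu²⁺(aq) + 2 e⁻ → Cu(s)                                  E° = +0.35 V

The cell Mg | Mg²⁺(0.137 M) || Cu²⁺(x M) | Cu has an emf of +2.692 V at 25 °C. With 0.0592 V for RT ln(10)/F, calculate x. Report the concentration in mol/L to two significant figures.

Cu²⁺/Cu is the cathode, Mg²⁺/Mg the anode: E°cell = +2.69 V, n = 2.
Overall reaction: Cu²⁺(aq) + Mg(s) → Cu(s) + Mg²⁺(aq); Q = [Mg²⁺]^1/[Cu²⁺]^1.
From E = E° − (0.0592/n) log Q: log Q = (E° − E)·n/0.0592 = (+2.69 − (+2.692))·2/0.0592 = -0.0676.
So 1·log[Cu²⁺] = 1·log(0.137) − log Q = -0.8633 − (-0.0676) = -0.7957; [Cu²⁺] = 10^(-0.7957) ≈ 0.16 M.

0.16 M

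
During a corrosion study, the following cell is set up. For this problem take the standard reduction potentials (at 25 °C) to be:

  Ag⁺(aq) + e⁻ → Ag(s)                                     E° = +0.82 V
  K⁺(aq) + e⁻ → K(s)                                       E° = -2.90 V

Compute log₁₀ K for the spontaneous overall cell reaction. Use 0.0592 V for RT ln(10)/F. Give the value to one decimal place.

62.8

Cathode: Ag⁺/Ag; anode: K⁺/K. E°cell = +3.72 V, n = 1.
log K = nE°cell / 0.0592 = (1)(+3.72) / 0.0592 = 62.8.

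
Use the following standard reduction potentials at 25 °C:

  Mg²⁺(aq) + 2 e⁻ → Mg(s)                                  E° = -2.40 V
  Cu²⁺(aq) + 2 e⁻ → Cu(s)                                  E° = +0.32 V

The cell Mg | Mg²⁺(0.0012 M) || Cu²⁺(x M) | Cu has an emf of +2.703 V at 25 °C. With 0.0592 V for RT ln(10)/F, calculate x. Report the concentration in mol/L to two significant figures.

0.00032 M

Cu²⁺/Cu is the cathode, Mg²⁺/Mg the anode: E°cell = +2.72 V, n = 2.
Overall reaction: Cu²⁺(aq) + Mg(s) → Cu(s) + Mg²⁺(aq); Q = [Mg²⁺]^1/[Cu²⁺]^1.
From E = E° − (0.0592/n) log Q: log Q = (E° − E)·n/0.0592 = (+2.72 − (+2.703))·2/0.0592 = 0.5743.
So 1·log[Cu²⁺] = 1·log(0.0012) − log Q = -2.9208 − (0.5743) = -3.4951; [Cu²⁺] = 10^(-3.4951) ≈ 0.00032 M.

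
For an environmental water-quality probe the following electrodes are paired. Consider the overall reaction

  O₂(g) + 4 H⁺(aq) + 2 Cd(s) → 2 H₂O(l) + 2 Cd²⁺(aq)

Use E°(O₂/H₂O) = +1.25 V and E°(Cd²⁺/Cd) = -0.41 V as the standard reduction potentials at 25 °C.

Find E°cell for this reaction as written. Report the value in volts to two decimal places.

The O₂/H₂O couple has the higher reduction potential, so it is the cathode; Cd²⁺/Cd is oxidised at the anode.
E°cell = E°(cathode) − E°(anode) = (+1.25) − (-0.41) = +1.66 V.
Since E°cell > 0, the reaction is spontaneous under standard conditions.

+1.66 V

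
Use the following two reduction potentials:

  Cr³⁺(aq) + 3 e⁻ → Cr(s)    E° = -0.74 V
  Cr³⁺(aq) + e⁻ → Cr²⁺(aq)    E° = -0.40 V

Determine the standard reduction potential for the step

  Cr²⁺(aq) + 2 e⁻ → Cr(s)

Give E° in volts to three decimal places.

-0.910 V

Sequential free energies add, so n₃E°₃ = n₁E°₁ + n₂E°₂.
With n₃ = 3, and the known step contributing 1×(-0.40) V, the unknown satisfies 2·E° = 3×(-0.74) − 1×(-0.40) = -1.820.
E° = -1.820 / 2 = -0.910 V.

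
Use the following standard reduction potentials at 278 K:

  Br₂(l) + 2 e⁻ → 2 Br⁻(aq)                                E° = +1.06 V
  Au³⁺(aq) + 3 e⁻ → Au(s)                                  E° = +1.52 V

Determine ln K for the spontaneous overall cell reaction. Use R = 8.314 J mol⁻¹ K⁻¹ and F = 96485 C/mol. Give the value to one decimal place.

115.2

Cathode: Au³⁺/Au; anode: Br₂/Br⁻. E°cell = (+1.52) − (+1.06) = +0.46 V, with n = 6.
ΔG° = −nFE° = −RT ln K, so ln K = nFE°/(RT) = (6)(96485)(+0.46) / ((8.314)(278)) = 115.216.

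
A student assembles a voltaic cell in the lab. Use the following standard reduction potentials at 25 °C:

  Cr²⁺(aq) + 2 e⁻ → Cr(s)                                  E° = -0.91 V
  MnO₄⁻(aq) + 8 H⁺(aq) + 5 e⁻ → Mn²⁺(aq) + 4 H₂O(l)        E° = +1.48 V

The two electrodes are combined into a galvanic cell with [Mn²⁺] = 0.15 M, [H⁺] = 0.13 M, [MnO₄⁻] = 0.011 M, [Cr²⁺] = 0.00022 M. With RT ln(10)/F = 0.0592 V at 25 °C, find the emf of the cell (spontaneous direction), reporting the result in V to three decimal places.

MnO₄⁻/Mn²⁺ is the cathode (higher E°), Cr²⁺/Cr the anode: E°cell = +1.48 − (-0.91) = +2.39 V, n = 10.
Overall: 2 MnO₄⁻(aq) + 16 H⁺(aq) + 5 Cr(s) → 2 Mn²⁺(aq) + 8 H₂O(l) + 5 Cr²⁺(aq)
Q = [Mn²⁺]^2·[Cr²⁺]^5 / ([MnO₄⁻]^2·[H⁺]^16); log Q = -1.842.
E = E° − (0.0592/n) log Q = +2.39 − (0.0592/10)(-1.842) = +2.401 V.

+2.401 V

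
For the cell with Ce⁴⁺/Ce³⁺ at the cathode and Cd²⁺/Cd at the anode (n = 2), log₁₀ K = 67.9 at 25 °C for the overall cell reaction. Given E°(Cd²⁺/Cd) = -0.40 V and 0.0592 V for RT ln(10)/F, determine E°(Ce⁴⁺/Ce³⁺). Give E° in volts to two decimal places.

+1.61 V

E°cell = (0.0592/n)·log K = (0.0592/2)(67.9) = +2.010 V.
Since Ce⁴⁺/Ce³⁺ is the cathode and Cd²⁺/Cd the anode, E°cell = E°(Ce⁴⁺/Ce³⁺) − E°(Cd²⁺/Cd).
So E°(Ce⁴⁺/Ce³⁺) = E°cell + E°(Cd²⁺/Cd) = +2.010 + (-0.40) = +1.61 V.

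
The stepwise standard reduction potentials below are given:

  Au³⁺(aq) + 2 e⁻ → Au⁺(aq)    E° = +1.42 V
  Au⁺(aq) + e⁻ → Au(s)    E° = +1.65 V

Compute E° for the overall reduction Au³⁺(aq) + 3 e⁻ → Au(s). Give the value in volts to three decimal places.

Adding the free-energy changes (−nFE°) of the two steps gives −n₃FE°₃ = −n₁FE°₁ − n₂FE°₂.
E°₃ = (2×+1.42 + 1×+1.65) / 3 = (+4.490) / 3 = +1.497 V.
Simply averaging or adding the two E° values would be wrong; the electron-weighted sum is required.

+1.497 V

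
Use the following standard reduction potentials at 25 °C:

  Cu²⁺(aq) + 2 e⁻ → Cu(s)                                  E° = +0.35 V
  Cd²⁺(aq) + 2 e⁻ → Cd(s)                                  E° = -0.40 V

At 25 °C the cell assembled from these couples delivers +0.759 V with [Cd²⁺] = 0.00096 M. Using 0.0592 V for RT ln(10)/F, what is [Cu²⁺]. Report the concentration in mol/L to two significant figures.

Cu²⁺/Cu is the cathode, Cd²⁺/Cd the anode: E°cell = +0.75 V, n = 2.
Overall reaction: Cu²⁺(aq) + Cd(s) → Cu(s) + Cd²⁺(aq); Q = [Cd²⁺]^1/[Cu²⁺]^1.
From E = E° − (0.0592/n) log Q: log Q = (E° − E)·n/0.0592 = (+0.75 − (+0.759))·2/0.0592 = -0.3041.
So 1·log[Cu²⁺] = 1·log(0.00096) − log Q = -3.0177 − (-0.3041) = -2.7136; [Cu²⁺] = 10^(-2.7136) ≈ 0.0019 M.

0.0019 M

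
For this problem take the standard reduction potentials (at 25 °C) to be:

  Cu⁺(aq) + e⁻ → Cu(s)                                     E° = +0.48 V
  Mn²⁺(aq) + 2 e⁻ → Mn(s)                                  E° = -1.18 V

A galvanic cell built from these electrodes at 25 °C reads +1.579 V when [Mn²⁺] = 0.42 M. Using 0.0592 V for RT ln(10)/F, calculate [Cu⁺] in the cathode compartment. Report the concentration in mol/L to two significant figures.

Cu⁺/Cu is the cathode, Mn²⁺/Mn the anode: E°cell = +1.66 V, n = 2.
Overall reaction: 2 Cu⁺(aq) + Mn(s) → 2 Cu(s) + Mn²⁺(aq); Q = [Mn²⁺]^1/[Cu⁺]^2.
From E = E° − (0.0592/n) log Q: log Q = (E° − E)·n/0.0592 = (+1.66 − (+1.579))·2/0.0592 = 2.7365.
So 2·log[Cu⁺] = 1·log(0.42) − log Q = -0.3768 − (2.7365) = -3.1133; log[Cu⁺] = -3.1133 / 2 = -1.5567; [Cu⁺] = 10^(-1.5567) ≈ 0.028 M.

0.028 M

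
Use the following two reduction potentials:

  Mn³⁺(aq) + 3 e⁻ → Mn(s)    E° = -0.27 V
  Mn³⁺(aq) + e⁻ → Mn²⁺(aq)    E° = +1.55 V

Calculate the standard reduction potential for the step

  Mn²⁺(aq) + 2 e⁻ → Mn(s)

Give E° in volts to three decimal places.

-1.180 V

Sequential free energies add, so n₃E°₃ = n₁E°₁ + n₂E°₂.
With n₃ = 3, and the known step contributing 1×(+1.55) V, the unknown satisfies 2·E° = 3×(-0.27) − 1×(+1.55) = -2.360.
E° = -2.360 / 2 = -1.180 V.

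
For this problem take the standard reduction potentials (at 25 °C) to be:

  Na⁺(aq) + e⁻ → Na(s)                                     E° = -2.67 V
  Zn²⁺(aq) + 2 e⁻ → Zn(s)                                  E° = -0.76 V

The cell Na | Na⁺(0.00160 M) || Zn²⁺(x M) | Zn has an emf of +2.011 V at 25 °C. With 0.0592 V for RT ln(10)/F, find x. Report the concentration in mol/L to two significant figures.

0.0066 M

Zn²⁺/Zn is the cathode, Na⁺/Na the anode: E°cell = +1.91 V, n = 2.
Overall reaction: Zn²⁺(aq) + 2 Na(s) → Zn(s) + 2 Na⁺(aq); Q = [Na⁺]^2/[Zn²⁺]^1.
From E = E° − (0.0592/n) log Q: log Q = (E° − E)·n/0.0592 = (+1.91 − (+2.011))·2/0.0592 = -3.4122.
So 1·log[Zn²⁺] = 2·log(0.0016) − log Q = -5.5918 − (-3.4122) = -2.1796; [Zn²⁺] = 10^(-2.1796) ≈ 0.0066 M.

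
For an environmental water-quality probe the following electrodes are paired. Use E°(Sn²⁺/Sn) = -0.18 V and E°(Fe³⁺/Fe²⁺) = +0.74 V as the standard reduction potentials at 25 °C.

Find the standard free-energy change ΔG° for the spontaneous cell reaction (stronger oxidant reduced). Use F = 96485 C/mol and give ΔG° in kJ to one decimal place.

Fe³⁺/Fe²⁺ (E° = +0.74 V) is the cathode; Sn²⁺/Sn (E° = -0.18 V) is the anode, so E°cell = +0.92 V.
Balancing electrons gives n = 2 (lcm of 1 and 2).
ΔG° = −nFE° = −(2)(96485)(+0.92) = -177,532 J = -177.5 kJ.

-177.5 kJ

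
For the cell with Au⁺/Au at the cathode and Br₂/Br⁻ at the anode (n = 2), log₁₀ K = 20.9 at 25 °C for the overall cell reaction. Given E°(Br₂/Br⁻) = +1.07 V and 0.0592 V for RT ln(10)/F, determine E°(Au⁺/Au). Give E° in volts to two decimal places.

+1.69 V

E°cell = (0.0592/n)·log K = (0.0592/2)(20.9) = +0.619 V.
Since Au⁺/Au is the cathode and Br₂/Br⁻ the anode, E°cell = E°(Au⁺/Au) − E°(Br₂/Br⁻).
So E°(Au⁺/Au) = E°cell + E°(Br₂/Br⁻) = +0.619 + (+1.07) = +1.69 V.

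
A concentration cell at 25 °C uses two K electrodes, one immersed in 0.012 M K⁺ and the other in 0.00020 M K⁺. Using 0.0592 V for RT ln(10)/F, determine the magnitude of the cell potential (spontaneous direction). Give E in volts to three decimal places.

For a concentration cell E°cell = 0. The 0.012 M side is the cathode (reduction is favoured where [K⁺] is higher).
With n = 1, E = −(0.0592/1) log([K⁺]ₐₙ/[K⁺]꜀ₐₜ) = −(0.0592/1) log(0.0002/0.012) = −(0.0592/1)(-1.778) = +0.105 V.

+0.105 V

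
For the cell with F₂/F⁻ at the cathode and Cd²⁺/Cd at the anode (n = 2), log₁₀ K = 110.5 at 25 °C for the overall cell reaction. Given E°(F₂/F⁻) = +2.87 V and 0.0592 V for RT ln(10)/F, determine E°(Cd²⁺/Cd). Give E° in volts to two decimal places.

E°cell = (0.0592/n)·log K = (0.0592/2)(110.5) = +3.271 V.
Since F₂/F⁻ is the cathode and Cd²⁺/Cd the anode, E°cell = E°(F₂/F⁻) − E°(Cd²⁺/Cd).
So E°(Cd²⁺/Cd) = E°(F₂/F⁻) − E°cell = (+2.87) − (+3.271) = -0.40 V.

-0.40 V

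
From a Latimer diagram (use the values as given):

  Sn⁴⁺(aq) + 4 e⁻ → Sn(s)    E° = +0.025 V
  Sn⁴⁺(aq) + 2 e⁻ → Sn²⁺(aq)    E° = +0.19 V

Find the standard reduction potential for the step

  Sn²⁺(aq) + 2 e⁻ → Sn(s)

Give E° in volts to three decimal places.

-0.140 V

Sequential free energies add, so n₃E°₃ = n₁E°₁ + n₂E°₂.
With n₃ = 4, and the known step contributing 2×(+0.19) V, the unknown satisfies 2·E° = 4×(+0.025) − 2×(+0.19) = -0.280.
E° = -0.280 / 2 = -0.140 V.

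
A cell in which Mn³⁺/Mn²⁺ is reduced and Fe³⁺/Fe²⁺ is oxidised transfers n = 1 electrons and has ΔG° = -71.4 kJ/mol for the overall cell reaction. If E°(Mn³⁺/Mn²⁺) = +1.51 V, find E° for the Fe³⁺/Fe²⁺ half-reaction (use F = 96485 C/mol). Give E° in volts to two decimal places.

E°cell = −ΔG°/(nF) = −(-71.4×10³)/((1)(96485)) = +0.740 V.
Since Mn³⁺/Mn²⁺ is the cathode and Fe³⁺/Fe²⁺ the anode, E°cell = E°(Mn³⁺/Mn²⁺) − E°(Fe³⁺/Fe²⁺).
So E°(Fe³⁺/Fe²⁺) = E°(Mn³⁺/Mn²⁺) − E°cell = (+1.51) − (+0.740) = +0.77 V.

+0.77 V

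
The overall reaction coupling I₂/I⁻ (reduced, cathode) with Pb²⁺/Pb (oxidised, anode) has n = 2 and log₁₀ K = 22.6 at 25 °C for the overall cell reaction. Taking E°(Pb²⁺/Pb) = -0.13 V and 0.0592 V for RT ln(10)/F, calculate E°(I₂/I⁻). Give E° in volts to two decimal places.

+0.54 V

E°cell = (0.0592/n)·log K = (0.0592/2)(22.6) = +0.669 V.
Since I₂/I⁻ is the cathode and Pb²⁺/Pb the anode, E°cell = E°(I₂/I⁻) − E°(Pb²⁺/Pb).
So E°(I₂/I⁻) = E°cell + E°(Pb²⁺/Pb) = +0.669 + (-0.13) = +0.54 V.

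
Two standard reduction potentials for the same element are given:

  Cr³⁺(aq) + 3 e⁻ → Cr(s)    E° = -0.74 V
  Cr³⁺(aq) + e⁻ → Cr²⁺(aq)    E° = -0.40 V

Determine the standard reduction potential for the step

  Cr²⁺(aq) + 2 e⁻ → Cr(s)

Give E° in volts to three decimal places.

Sequential free energies add, so n₃E°₃ = n₁E°₁ + n₂E°₂.
With n₃ = 3, and the known step contributing 1×(-0.40) V, the unknown satisfies 2·E° = 3×(-0.74) − 1×(-0.40) = -1.820.
E° = -1.820 / 2 = -0.910 V.

-0.910 V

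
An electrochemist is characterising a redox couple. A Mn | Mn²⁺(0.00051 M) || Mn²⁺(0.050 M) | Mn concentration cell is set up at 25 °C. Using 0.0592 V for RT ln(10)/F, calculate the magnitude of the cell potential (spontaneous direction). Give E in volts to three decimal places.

+0.059 V

For a concentration cell E°cell = 0. The 0.050 M side is the cathode (reduction is favoured where [Mn²⁺] is higher).
With n = 2, E = −(0.0592/2) log([Mn²⁺]ₐₙ/[Mn²⁺]꜀ₐₜ) = −(0.0592/2) log(0.00051/0.05) = −(0.0592/2)(-1.991) = +0.059 V.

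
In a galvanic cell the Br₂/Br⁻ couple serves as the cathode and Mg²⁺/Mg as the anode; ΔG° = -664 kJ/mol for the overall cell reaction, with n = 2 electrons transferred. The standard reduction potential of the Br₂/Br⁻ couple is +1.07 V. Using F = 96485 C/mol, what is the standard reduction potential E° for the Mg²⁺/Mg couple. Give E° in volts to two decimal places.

E°cell = −ΔG°/(nF) = −(-664×10³)/((2)(96485)) = +3.441 V.
Since Br₂/Br⁻ is the cathode and Mg²⁺/Mg the anode, E°cell = E°(Br₂/Br⁻) − E°(Mg²⁺/Mg).
So E°(Mg²⁺/Mg) = E°(Br₂/Br⁻) − E°cell = (+1.07) − (+3.441) = -2.37 V.

-2.37 V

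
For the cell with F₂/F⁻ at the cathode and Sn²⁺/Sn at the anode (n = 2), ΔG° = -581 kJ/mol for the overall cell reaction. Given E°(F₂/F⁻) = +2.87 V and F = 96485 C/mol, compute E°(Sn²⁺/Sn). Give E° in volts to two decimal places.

-0.14 V

E°cell = −ΔG°/(nF) = −(-581×10³)/((2)(96485)) = +3.011 V.
Since F₂/F⁻ is the cathode and Sn²⁺/Sn the anode, E°cell = E°(F₂/F⁻) − E°(Sn²⁺/Sn).
So E°(Sn²⁺/Sn) = E°(F₂/F⁻) − E°cell = (+2.87) − (+3.011) = -0.14 V.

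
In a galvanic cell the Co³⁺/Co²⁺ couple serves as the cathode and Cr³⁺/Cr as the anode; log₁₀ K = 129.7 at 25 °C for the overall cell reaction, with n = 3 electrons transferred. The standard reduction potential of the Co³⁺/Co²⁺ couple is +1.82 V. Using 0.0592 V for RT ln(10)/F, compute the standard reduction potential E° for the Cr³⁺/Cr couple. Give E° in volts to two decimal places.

E°cell = (0.0592/n)·log K = (0.0592/3)(129.7) = +2.559 V.
Since Co³⁺/Co²⁺ is the cathode and Cr³⁺/Cr the anode, E°cell = E°(Co³⁺/Co²⁺) − E°(Cr³⁺/Cr).
So E°(Cr³⁺/Cr) = E°(Co³⁺/Co²⁺) − E°cell = (+1.82) − (+2.559) = -0.74 V.

-0.74 V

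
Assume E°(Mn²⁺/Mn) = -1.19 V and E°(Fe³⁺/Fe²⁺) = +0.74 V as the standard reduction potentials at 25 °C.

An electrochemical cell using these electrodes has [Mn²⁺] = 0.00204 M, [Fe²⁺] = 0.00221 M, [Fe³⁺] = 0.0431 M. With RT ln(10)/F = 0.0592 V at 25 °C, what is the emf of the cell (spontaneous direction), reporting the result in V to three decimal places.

+2.086 V

Fe³⁺/Fe²⁺ is the cathode (higher E°), Mn²⁺/Mn the anode: E°cell = +0.74 − (-1.19) = +1.93 V, n = 2.
Overall: 2 Fe³⁺(aq) + Mn(s) → 2 Fe²⁺(aq) + Mn²⁺(aq)
Q = [Fe²⁺]^2·[Mn²⁺] / ([Fe³⁺]^2); log Q = -5.271.
E = E° − (0.0592/n) log Q = +1.93 − (0.0592/2)(-5.271) = +2.086 V.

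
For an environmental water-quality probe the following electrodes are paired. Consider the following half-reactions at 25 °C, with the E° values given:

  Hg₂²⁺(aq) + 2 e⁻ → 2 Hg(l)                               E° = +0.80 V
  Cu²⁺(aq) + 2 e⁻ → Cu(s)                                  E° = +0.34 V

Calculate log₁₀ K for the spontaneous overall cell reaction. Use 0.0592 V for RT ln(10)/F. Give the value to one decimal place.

15.5

Cathode: Hg₂²⁺/Hg; anode: Cu²⁺/Cu. E°cell = +0.46 V, n = 2.
log K = nE°cell / 0.0592 = (2)(+0.46) / 0.0592 = 15.5.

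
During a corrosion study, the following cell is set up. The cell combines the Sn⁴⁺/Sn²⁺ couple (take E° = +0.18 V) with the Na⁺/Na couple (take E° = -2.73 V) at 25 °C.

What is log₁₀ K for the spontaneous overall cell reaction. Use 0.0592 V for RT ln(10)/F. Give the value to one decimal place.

Cathode: Sn⁴⁺/Sn²⁺; anode: Na⁺/Na. E°cell = +2.91 V, n = 2.
log K = nE°cell / 0.0592 = (2)(+2.91) / 0.0592 = 98.3.

98.3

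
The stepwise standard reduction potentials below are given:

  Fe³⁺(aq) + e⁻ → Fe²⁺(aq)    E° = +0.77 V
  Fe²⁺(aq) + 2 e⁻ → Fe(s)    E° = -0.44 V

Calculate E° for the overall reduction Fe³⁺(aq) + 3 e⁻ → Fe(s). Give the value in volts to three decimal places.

-0.037 V

Standard free energies of sequential steps add: ΔG°₃ = ΔG°₁ + ΔG°₂, so n₃E°₃ = n₁E°₁ + n₂E°₂.
E°₃ = (1×+0.77 + 2×-0.44) / 3 = (-0.110) / 3 = -0.037 V.
E° values themselves are not directly additive — weighting by electron count is essential.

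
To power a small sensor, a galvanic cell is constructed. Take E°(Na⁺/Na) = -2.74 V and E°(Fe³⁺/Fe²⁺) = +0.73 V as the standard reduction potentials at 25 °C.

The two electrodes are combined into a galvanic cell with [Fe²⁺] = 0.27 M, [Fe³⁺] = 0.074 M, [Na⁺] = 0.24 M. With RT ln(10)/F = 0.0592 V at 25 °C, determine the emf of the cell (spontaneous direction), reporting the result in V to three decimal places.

Fe³⁺/Fe²⁺ is the cathode (higher E°), Na⁺/Na the anode: E°cell = +0.73 − (-2.74) = +3.47 V, n = 1.
Overall: Fe³⁺(aq) + Na(s) → Fe²⁺(aq) + Na⁺(aq)
Q = [Fe²⁺]·[Na⁺] / ([Fe³⁺]); log Q = -0.058.
E = E° − (0.0592/n) log Q = +3.47 − (0.0592/1)(-0.058) = +3.473 V.

+3.473 V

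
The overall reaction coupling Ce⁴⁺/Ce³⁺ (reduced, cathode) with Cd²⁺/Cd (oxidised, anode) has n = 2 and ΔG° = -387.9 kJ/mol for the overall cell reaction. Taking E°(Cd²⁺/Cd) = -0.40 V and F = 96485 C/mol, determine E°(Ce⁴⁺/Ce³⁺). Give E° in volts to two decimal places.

+1.61 V

E°cell = −ΔG°/(nF) = −(-387.9×10³)/((2)(96485)) = +2.010 V.
Since Ce⁴⁺/Ce³⁺ is the cathode and Cd²⁺/Cd the anode, E°cell = E°(Ce⁴⁺/Ce³⁺) − E°(Cd²⁺/Cd).
So E°(Ce⁴⁺/Ce³⁺) = E°cell + E°(Cd²⁺/Cd) = +2.010 + (-0.40) = +1.61 V.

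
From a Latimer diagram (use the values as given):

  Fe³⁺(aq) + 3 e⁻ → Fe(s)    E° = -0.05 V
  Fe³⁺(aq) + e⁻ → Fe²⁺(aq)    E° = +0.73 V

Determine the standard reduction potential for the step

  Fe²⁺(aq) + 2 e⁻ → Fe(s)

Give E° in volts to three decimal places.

Sequential free energies add, so n₃E°₃ = n₁E°₁ + n₂E°₂.
With n₃ = 3, and the known step contributing 1×(+0.73) V, the unknown satisfies 2·E° = 3×(-0.05) − 1×(+0.73) = -0.880.
E° = -0.880 / 2 = -0.440 V.

-0.440 V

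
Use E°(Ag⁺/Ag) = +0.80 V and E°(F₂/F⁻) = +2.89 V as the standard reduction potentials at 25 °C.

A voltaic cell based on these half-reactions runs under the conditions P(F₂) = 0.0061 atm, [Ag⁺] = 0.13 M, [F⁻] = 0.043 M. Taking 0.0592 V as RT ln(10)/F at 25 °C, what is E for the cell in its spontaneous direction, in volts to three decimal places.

F₂/F⁻ is the cathode (higher E°), Ag⁺/Ag the anode: E°cell = +2.89 − (+0.80) = +2.09 V, n = 2.
Overall: F₂(g) + 2 Ag(s) → 2 F⁻(aq) + 2 Ag⁺(aq)
Q = [F⁻]^2·[Ag⁺]^2 / (P(F₂)); log Q = -2.291.
E = E° − (0.0592/n) log Q = +2.09 − (0.0592/2)(-2.291) = +2.158 V.

+2.158 V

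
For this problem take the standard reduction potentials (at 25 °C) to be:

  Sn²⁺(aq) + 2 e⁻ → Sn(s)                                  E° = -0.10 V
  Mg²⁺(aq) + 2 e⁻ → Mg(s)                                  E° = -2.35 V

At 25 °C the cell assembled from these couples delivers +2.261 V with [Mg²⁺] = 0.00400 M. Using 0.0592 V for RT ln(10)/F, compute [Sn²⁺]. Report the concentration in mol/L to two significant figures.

Sn²⁺/Sn is the cathode, Mg²⁺/Mg the anode: E°cell = +2.25 V, n = 2.
Overall reaction: Sn²⁺(aq) + Mg(s) → Sn(s) + Mg²⁺(aq); Q = [Mg²⁺]^1/[Sn²⁺]^1.
From E = E° − (0.0592/n) log Q: log Q = (E° − E)·n/0.0592 = (+2.25 − (+2.261))·2/0.0592 = -0.3716.
So 1·log[Sn²⁺] = 1·log(0.004) − log Q = -2.3979 − (-0.3716) = -2.0263; [Sn²⁺] = 10^(-2.0263) ≈ 0.0094 M.

0.0094 M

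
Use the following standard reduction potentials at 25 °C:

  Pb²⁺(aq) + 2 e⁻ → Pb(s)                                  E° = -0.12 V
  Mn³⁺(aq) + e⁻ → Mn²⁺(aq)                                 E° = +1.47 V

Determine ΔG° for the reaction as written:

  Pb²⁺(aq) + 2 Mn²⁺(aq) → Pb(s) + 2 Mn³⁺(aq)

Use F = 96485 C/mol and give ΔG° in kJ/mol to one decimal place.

+306.8 kJ/mol

As written, Pb²⁺/Pb is reduced (cathode) and Mn³⁺/Mn²⁺ is oxidised (anode), so E°cell = (-0.12) − (+1.47) = -1.59 V.
Balancing electrons gives n = 2.
ΔG° = −nFE° = −(2)(96485)(-1.59) = 306,822 J = +306.8 kJ/mol.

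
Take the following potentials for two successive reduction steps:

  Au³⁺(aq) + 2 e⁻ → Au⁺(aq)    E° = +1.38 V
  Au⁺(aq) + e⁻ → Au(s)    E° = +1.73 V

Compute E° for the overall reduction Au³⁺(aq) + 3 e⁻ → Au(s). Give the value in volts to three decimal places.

Standard free energies of sequential steps add: ΔG°₃ = ΔG°₁ + ΔG°₂, so n₃E°₃ = n₁E°₁ + n₂E°₂.
E°₃ = (2×+1.38 + 1×+1.73) / 3 = (+4.490) / 3 = +1.497 V.
Simply averaging or adding the two E° values would be wrong; the electron-weighted sum is required.

+1.497 V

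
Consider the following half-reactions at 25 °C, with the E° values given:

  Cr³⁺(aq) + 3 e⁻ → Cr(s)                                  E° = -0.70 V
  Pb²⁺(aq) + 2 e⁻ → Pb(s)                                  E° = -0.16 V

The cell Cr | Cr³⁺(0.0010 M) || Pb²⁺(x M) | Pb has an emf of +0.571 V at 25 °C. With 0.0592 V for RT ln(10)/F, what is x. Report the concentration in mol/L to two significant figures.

0.11 M

Pb²⁺/Pb is the cathode, Cr³⁺/Cr the anode: E°cell = +0.54 V, n = 6.
Overall reaction: 3 Pb²⁺(aq) + 2 Cr(s) → 3 Pb(s) + 2 Cr³⁺(aq); Q = [Cr³⁺]^2/[Pb²⁺]^3.
From E = E° − (0.0592/n) log Q: log Q = (E° − E)·n/0.0592 = (+0.54 − (+0.571))·6/0.0592 = -3.1419.
So 3·log[Pb²⁺] = 2·log(0.001) − log Q = -6.0000 − (-3.1419) = -2.8581; log[Pb²⁺] = -2.8581 / 3 = -0.9527; [Pb²⁺] = 10^(-0.9527) ≈ 0.11 M.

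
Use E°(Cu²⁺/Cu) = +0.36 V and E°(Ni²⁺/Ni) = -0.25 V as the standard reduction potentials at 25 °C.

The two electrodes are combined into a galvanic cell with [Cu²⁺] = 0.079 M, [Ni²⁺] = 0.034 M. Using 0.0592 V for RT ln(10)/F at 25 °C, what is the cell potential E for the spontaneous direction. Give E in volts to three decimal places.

+0.621 V

Cu²⁺/Cu is the cathode (higher E°), Ni²⁺/Ni the anode: E°cell = +0.36 − (-0.25) = +0.61 V, n = 2.
Overall: Cu²⁺(aq) + Ni(s) → Cu(s) + Ni²⁺(aq)
Q = [Ni²⁺] / ([Cu²⁺]); log Q = -0.366.
E = E° − (0.0592/n) log Q = +0.61 − (0.0592/2)(-0.366) = +0.621 V.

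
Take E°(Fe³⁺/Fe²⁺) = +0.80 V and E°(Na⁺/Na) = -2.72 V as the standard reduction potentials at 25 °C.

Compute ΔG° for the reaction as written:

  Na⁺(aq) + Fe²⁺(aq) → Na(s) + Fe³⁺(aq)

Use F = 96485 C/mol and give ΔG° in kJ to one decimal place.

As written, Na⁺/Na is reduced (cathode) and Fe³⁺/Fe²⁺ is oxidised (anode), so E°cell = (-2.72) − (+0.80) = -3.52 V.
Balancing electrons gives n = 1.
ΔG° = −nFE° = −(1)(96485)(-3.52) = 339,627 J = +339.6 kJ.

+339.6 kJ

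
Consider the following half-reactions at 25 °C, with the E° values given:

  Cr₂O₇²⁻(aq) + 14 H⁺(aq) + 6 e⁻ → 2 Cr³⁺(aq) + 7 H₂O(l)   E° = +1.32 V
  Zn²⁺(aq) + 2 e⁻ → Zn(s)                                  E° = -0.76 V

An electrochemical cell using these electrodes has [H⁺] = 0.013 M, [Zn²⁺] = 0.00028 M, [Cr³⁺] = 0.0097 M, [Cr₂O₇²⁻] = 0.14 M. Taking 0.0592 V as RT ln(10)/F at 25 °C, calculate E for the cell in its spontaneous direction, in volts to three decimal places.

Cr₂O₇²⁻/Cr³⁺ is the cathode (higher E°), Zn²⁺/Zn the anode: E°cell = +1.32 − (-0.76) = +2.08 V, n = 6.
Overall: Cr₂O₇²⁻(aq) + 14 H⁺(aq) + 3 Zn(s) → 2 Cr³⁺(aq) + 7 H₂O(l) + 3 Zn²⁺(aq)
Q = [Cr³⁺]^2·[Zn²⁺]^3 / ([Cr₂O₇²⁻]·[H⁺]^14); log Q = 12.574.
E = E° − (0.0592/n) log Q = +2.08 − (0.0592/6)(12.574) = +1.956 V.

+1.956 V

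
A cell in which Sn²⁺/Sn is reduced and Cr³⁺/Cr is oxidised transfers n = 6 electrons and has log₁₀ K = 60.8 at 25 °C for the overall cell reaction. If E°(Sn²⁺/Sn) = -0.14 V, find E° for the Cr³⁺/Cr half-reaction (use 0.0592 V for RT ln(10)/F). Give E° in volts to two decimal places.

E°cell = (0.0592/n)·log K = (0.0592/6)(60.8) = +0.600 V.
Since Sn²⁺/Sn is the cathode and Cr³⁺/Cr the anode, E°cell = E°(Sn²⁺/Sn) − E°(Cr³⁺/Cr).
So E°(Cr³⁺/Cr) = E°(Sn²⁺/Sn) − E°cell = (-0.14) − (+0.600) = -0.74 V.

-0.74 V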